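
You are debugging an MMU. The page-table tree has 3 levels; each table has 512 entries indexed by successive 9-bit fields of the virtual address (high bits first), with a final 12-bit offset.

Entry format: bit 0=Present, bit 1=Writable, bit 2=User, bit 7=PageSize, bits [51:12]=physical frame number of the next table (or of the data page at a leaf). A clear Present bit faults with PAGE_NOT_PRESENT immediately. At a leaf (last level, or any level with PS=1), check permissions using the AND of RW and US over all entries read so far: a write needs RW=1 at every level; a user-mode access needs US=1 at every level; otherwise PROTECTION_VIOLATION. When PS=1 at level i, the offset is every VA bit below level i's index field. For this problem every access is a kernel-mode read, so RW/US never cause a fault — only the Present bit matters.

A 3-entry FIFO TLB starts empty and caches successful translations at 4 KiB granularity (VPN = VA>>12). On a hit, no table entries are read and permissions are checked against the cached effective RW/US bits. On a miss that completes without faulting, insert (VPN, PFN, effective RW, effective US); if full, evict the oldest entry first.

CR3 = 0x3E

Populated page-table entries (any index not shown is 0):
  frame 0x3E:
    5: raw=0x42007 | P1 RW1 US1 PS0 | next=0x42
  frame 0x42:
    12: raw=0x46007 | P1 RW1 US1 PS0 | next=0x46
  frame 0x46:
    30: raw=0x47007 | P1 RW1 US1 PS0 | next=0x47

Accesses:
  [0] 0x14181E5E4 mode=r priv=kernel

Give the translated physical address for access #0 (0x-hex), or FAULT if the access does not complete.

Trace:
#0 VA=0x14181E5E4 (r,kernel):
  [0] read 0x3E idx=5: raw=0x42007 flags P=1 W=1 U=1 S=0
  [1] read 0x42 idx=12: raw=0x46007 flags P=1 W=1 U=1 S=0
  [2] read 0x46 idx=30: raw=0x47007 flags P=1 W=1 U=1 S=0
  → PA=0x475E4  (3 entries read)

Access #0 PA: 0x475E4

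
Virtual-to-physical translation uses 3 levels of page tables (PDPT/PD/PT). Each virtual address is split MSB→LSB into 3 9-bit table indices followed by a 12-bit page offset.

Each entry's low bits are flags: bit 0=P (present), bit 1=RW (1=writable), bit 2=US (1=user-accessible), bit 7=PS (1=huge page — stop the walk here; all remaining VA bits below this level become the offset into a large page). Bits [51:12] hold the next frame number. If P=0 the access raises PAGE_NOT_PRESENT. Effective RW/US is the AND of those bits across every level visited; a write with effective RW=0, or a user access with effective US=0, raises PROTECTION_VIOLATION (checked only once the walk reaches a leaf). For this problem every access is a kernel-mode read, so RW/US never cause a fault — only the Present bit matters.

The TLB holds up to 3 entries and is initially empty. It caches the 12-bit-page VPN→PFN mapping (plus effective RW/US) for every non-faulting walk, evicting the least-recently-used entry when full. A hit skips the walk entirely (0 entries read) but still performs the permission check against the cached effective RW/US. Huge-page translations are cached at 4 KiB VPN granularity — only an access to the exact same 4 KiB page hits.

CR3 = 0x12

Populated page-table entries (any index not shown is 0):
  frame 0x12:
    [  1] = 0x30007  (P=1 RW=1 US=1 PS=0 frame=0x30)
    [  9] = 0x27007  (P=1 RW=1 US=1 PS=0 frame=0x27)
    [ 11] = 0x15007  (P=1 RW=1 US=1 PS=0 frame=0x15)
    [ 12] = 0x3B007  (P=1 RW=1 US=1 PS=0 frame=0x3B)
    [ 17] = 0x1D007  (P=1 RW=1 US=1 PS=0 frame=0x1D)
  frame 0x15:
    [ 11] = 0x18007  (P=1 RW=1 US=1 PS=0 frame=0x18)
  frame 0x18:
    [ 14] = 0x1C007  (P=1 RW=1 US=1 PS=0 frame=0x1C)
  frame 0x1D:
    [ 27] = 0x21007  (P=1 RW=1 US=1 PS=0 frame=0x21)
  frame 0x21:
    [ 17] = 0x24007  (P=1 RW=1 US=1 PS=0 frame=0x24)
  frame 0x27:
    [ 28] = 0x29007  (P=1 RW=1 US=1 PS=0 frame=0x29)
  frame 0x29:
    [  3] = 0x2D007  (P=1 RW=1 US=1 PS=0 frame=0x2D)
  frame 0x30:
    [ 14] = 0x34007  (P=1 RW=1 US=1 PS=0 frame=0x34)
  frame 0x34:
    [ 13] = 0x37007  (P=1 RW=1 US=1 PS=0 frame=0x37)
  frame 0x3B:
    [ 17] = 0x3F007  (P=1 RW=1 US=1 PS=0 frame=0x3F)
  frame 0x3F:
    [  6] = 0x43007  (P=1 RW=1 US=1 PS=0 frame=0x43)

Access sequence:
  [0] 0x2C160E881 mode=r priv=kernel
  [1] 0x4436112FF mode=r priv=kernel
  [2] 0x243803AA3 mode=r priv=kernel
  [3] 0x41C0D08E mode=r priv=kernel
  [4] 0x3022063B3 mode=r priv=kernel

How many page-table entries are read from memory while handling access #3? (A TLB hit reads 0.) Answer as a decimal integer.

Walk each access:
#0 VA=0x2C160E881 (r,kernel):
  L0: frame=0x12 idx=11 entry=0x15007 [P=1 RW=1 US=1 PS=0]
  L1: frame=0x15 idx=11 entry=0x18007 [P=1 RW=1 US=1 PS=0]
  L2: frame=0x18 idx=14 entry=0x1C007 [P=1 RW=1 US=1 PS=0]
  → PA=0x1C881  (3 entries read)
#1 VA=0x4436112FF (r,kernel):
  L0: frame=0x12 idx=17 entry=0x1D007 [P=1 RW=1 US=1 PS=0]
  L1: frame=0x1D idx=27 entry=0x21007 [P=1 RW=1 US=1 PS=0]
  L2: frame=0x21 idx=17 entry=0x24007 [P=1 RW=1 US=1 PS=0]
  → PA=0x242FF  (3 entries read)
#2 VA=0x243803AA3 (r,kernel):
  L0: frame=0x12 idx=9 entry=0x27007 [P=1 RW=1 US=1 PS=0]
  L1: frame=0x27 idx=28 entry=0x29007 [P=1 RW=1 US=1 PS=0]
  L2: frame=0x29 idx=3 entry=0x2D007 [P=1 RW=1 US=1 PS=0]
  → PA=0x2DAA3  (3 entries read)
#3 VA=0x41C0D08E (r,kernel):
  L0: frame=0x12 idx=1 entry=0x30007 [P=1 RW=1 US=1 PS=0]
  L1: frame=0x30 idx=14 entry=0x34007 [P=1 RW=1 US=1 PS=0]
  L2: frame=0x34 idx=13 entry=0x37007 [P=1 RW=1 US=1 PS=0]
  → PA=0x3708E  (3 entries read)
#4 VA=0x3022063B3 (r,kernel):
  L0: frame=0x12 idx=12 entry=0x3B007 [P=1 RW=1 US=1 PS=0]
  L1: frame=0x3B idx=17 entry=0x3F007 [P=1 RW=1 US=1 PS=0]
  L2: frame=0x3F idx=6 entry=0x43007 [P=1 RW=1 US=1 PS=0]
  → PA=0x433B3  (3 entries read)

Entries read for #3: 3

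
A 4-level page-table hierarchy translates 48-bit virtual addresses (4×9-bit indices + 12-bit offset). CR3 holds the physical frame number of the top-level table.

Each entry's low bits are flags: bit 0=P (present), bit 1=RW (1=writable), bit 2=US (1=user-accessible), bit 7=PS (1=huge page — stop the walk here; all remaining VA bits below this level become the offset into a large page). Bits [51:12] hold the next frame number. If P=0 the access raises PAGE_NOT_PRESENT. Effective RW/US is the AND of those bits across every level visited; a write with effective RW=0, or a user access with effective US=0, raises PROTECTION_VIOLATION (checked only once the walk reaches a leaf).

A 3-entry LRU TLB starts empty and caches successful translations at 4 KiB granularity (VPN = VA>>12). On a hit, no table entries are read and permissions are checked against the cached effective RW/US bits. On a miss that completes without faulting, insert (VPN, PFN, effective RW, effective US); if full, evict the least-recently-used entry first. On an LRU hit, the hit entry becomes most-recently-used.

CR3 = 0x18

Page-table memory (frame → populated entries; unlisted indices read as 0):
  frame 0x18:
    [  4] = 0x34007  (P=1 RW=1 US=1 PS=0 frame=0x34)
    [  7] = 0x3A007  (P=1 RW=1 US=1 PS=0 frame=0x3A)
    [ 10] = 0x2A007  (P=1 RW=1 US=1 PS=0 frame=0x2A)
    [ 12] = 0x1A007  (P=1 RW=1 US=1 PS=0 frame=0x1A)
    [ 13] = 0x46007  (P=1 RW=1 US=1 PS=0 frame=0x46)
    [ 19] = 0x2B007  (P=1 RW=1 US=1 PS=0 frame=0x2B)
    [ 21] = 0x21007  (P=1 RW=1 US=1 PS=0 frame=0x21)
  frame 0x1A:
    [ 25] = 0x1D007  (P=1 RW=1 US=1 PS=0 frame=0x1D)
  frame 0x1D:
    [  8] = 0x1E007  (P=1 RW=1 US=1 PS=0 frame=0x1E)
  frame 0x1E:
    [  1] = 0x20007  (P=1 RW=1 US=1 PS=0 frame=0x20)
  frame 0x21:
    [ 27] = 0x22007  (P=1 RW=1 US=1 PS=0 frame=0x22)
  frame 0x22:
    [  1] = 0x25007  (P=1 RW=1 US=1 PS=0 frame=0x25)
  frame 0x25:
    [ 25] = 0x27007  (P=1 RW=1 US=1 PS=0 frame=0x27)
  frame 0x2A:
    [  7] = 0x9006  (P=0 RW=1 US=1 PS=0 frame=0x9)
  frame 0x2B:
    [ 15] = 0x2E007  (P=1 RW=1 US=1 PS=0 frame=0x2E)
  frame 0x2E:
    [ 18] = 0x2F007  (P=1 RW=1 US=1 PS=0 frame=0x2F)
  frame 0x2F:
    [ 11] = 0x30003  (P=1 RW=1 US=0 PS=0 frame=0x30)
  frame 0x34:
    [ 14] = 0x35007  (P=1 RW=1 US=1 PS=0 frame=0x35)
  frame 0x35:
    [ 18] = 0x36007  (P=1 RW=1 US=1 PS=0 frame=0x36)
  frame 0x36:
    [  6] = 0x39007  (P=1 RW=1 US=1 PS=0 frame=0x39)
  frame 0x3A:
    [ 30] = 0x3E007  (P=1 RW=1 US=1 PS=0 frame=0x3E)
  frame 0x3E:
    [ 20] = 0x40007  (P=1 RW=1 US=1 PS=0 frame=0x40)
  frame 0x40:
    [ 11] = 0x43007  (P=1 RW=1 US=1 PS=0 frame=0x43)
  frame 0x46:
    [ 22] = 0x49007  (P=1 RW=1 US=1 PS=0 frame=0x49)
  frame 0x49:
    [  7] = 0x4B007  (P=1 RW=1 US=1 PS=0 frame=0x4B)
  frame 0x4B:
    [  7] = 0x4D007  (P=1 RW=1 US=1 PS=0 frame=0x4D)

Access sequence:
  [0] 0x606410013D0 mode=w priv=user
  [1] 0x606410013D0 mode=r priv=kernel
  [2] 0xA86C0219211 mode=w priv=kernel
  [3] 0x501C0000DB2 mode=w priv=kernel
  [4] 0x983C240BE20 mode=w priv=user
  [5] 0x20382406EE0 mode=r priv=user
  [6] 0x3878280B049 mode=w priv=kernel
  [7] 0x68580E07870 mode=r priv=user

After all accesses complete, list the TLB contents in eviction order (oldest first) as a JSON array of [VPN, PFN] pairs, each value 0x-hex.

Per-access translation:
#0 VA=0x606410013D0 (w,user):
  lvl0: tbl 0x18, slot 12 ⇒ 0x1A007 (P1/RW1/US1/PS0)
  lvl1: tbl 0x1A, slot 25 ⇒ 0x1D007 (P1/RW1/US1/PS0)
  lvl2: tbl 0x1D, slot 8 ⇒ 0x1E007 (P1/RW1/US1/PS0)
  lvl3: tbl 0x1E, slot 1 ⇒ 0x20007 (P1/RW1/US1/PS0)
  ✓ 0x203D0  — 4 lookups
#1 VA=0x606410013D0 (r,kernel):
  TLB hit vpn=0x60641001 → PA=0x203D0
#2 VA=0xA86C0219211 (w,kernel):
  lvl0: tbl 0x18, slot 21 ⇒ 0x21007 (P1/RW1/US1/PS0)
  lvl1: tbl 0x21, slot 27 ⇒ 0x22007 (P1/RW1/US1/PS0)
  lvl2: tbl 0x22, slot 1 ⇒ 0x25007 (P1/RW1/US1/PS0)
  lvl3: tbl 0x25, slot 25 ⇒ 0x27007 (P1/RW1/US1/PS0)
  ✓ 0x27211  — 4 lookups
#3 VA=0x501C0000DB2 (w,kernel):
  lvl0: tbl 0x18, slot 10 ⇒ 0x2A007 (P1/RW1/US1/PS0)
  lvl1: tbl 0x2A, slot 7 ⇒ 0x9006 (P0/RW1/US1/PS0)
  → PAGE_NOT_PRESENT  (2 entries read)
#4 VA=0x983C240BE20 (w,user):
  lvl0: tbl 0x18, slot 19 ⇒ 0x2B007 (P1/RW1/US1/PS0)
  lvl1: tbl 0x2B, slot 15 ⇒ 0x2E007 (P1/RW1/US1/PS0)
  lvl2: tbl 0x2E, slot 18 ⇒ 0x2F007 (P1/RW1/US1/PS0)
  lvl3: tbl 0x2F, slot 11 ⇒ 0x30003 (P1/RW1/US0/PS0)
  → PROTECTION_VIOLATION  (4 entries read)
#5 VA=0x20382406EE0 (r,user):
  lvl0: tbl 0x18, slot 4 ⇒ 0x34007 (P1/RW1/US1/PS0)
  lvl1: tbl 0x34, slot 14 ⇒ 0x35007 (P1/RW1/US1/PS0)
  lvl2: tbl 0x35, slot 18 ⇒ 0x36007 (P1/RW1/US1/PS0)
  lvl3: tbl 0x36, slot 6 ⇒ 0x39007 (P1/RW1/US1/PS0)
  ✓ 0x39EE0  — 4 lookups
#6 VA=0x3878280B049 (w,kernel):
  lvl0: tbl 0x18, slot 7 ⇒ 0x3A007 (P1/RW1/US1/PS0)
  lvl1: tbl 0x3A, slot 30 ⇒ 0x3E007 (P1/RW1/US1/PS0)
  lvl2: tbl 0x3E, slot 20 ⇒ 0x40007 (P1/RW1/US1/PS0)
  lvl3: tbl 0x40, slot 11 ⇒ 0x43007 (P1/RW1/US1/PS0)
  ✓ 0x43049  — 4 lookups
#7 VA=0x68580E07870 (r,user):
  lvl0: tbl 0x18, slot 13 ⇒ 0x46007 (P1/RW1/US1/PS0)
  lvl1: tbl 0x46, slot 22 ⇒ 0x49007 (P1/RW1/US1/PS0)
  lvl2: tbl 0x49, slot 7 ⇒ 0x4B007 (P1/RW1/US1/PS0)
  lvl3: tbl 0x4B, slot 7 ⇒ 0x4D007 (P1/RW1/US1/PS0)
  ✓ 0x4D870  — 4 lookups

TLB: [["0x20382406", "0x39"], ["0x3878280B", "0x43"], ["0x68580E07", "0x4D"]]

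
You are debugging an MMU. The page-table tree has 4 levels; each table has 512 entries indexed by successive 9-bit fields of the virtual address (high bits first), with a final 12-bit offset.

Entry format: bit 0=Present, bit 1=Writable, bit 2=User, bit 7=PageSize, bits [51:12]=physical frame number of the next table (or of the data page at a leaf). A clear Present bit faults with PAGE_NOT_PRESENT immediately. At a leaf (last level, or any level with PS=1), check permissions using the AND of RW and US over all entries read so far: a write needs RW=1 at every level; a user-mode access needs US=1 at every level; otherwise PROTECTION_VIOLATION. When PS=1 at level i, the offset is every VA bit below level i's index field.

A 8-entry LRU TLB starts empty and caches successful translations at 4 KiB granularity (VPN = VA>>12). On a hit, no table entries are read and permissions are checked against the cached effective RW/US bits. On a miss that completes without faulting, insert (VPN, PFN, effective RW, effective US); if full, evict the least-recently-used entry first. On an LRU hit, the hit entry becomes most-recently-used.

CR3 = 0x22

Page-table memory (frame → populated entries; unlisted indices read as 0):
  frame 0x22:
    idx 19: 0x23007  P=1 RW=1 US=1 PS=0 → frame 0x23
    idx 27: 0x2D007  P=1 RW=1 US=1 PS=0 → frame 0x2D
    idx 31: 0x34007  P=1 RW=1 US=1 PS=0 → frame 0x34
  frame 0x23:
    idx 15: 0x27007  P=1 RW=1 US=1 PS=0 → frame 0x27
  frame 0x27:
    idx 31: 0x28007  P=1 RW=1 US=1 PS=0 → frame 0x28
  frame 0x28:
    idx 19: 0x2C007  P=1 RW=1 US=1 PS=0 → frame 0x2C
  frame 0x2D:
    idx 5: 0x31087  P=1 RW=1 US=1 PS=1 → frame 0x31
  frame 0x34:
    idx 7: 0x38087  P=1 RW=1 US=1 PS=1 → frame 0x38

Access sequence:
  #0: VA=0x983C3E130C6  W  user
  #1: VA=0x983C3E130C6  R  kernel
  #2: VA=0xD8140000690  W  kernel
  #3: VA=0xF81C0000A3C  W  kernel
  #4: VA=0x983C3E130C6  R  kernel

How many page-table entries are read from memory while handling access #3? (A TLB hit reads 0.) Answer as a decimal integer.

Per-access translation:
#0 VA=0x983C3E130C6 (w,user):
  lvl0: tbl 0x22, slot 19 ⇒ 0x23007 (P1/RW1/US1/PS0)
  lvl1: tbl 0x23, slot 15 ⇒ 0x27007 (P1/RW1/US1/PS0)
  lvl2: tbl 0x27, slot 31 ⇒ 0x28007 (P1/RW1/US1/PS0)
  lvl3: tbl 0x28, slot 19 ⇒ 0x2C007 (P1/RW1/US1/PS0)
  ✓ 0x2C0C6  — 4 lookups
#1 VA=0x983C3E130C6 (r,kernel):
  TLB hit vpn=0x983C3E13 → PA=0x2C0C6
#2 VA=0xD8140000690 (w,kernel):
  lvl0: tbl 0x22, slot 27 ⇒ 0x2D007 (P1/RW1/US1/PS0)
  lvl1: tbl 0x2D, slot 5 ⇒ 0x31087 (P1/RW1/US1/PS1)
  ✓ 0x31690 (huge @L1)  — 2 lookups
#3 VA=0xF81C0000A3C (w,kernel):
  lvl0: tbl 0x22, slot 31 ⇒ 0x34007 (P1/RW1/US1/PS0)
  lvl1: tbl 0x34, slot 7 ⇒ 0x38087 (P1/RW1/US1/PS1)
  ✓ 0x38A3C (huge @L1)  — 2 lookups
#4 VA=0x983C3E130C6 (r,kernel):
  TLB hit vpn=0x983C3E13 → PA=0x2C0C6

Entries read for #3: 2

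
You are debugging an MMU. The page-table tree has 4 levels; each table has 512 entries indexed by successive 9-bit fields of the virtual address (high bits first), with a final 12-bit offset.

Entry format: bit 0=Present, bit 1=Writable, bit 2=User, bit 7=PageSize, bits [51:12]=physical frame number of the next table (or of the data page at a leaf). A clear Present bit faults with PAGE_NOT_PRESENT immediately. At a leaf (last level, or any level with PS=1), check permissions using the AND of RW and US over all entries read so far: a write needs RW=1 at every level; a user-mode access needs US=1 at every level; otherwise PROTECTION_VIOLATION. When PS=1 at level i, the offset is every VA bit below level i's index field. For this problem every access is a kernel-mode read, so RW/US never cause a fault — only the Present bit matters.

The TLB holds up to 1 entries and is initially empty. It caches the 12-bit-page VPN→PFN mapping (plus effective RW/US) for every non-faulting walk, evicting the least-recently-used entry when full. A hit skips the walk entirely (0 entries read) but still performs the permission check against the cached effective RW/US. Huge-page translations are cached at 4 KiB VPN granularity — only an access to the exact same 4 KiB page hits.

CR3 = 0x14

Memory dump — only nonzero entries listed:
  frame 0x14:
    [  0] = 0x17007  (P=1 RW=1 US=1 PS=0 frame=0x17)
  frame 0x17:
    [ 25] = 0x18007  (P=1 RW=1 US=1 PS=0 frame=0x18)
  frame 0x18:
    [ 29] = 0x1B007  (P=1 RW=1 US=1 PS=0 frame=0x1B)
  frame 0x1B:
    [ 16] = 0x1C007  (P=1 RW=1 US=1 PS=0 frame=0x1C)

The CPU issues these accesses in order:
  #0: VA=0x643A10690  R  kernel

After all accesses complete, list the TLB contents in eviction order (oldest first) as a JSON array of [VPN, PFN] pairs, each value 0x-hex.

Per-access translation:
#0 VA=0x643A10690 (r,kernel):
  lvl0: tbl 0x14, slot 0 ⇒ 0x17007 (P1/RW1/US1/PS0)
  lvl1: tbl 0x17, slot 25 ⇒ 0x18007 (P1/RW1/US1/PS0)
  lvl2: tbl 0x18, slot 29 ⇒ 0x1B007 (P1/RW1/US1/PS0)
  lvl3: tbl 0x1B, slot 16 ⇒ 0x1C007 (P1/RW1/US1/PS0)
  → PA=0x1C690  (4 entries read)

TLB: [["0x643A10", "0x1C"]]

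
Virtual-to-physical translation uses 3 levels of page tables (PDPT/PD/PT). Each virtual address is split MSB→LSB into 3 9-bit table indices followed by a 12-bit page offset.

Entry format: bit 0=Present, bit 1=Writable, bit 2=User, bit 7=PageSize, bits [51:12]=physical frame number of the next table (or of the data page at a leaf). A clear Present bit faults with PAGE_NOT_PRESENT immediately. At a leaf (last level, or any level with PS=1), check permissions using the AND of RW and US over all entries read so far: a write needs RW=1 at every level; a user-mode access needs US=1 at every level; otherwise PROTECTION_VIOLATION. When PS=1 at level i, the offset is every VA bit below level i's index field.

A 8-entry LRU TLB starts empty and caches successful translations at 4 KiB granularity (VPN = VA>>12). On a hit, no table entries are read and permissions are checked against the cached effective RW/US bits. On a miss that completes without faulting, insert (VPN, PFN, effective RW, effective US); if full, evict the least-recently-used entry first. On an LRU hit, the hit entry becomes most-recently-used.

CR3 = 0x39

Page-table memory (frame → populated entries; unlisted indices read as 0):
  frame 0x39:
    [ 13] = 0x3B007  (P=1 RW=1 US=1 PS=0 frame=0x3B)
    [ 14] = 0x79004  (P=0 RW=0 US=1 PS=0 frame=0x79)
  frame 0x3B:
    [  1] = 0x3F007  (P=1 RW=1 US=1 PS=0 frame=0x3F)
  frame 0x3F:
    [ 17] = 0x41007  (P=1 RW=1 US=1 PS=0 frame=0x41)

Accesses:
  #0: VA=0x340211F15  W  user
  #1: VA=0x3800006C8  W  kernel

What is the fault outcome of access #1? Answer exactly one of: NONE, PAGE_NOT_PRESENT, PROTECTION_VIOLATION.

Walk each access:
#0 VA=0x340211F15 (w,user):
  L0 @0x39[13] → 0x3B007  P=1,RW=1,US=1,PS=0
  L1 @0x3B[1] → 0x3F007  P=1,RW=1,US=1,PS=0
  L2 @0x3F[17] → 0x41007  P=1,RW=1,US=1,PS=0
  ✓ 0x41F15  — 3 lookups
#1 VA=0x3800006C8 (w,kernel):
  L0 @0x39[14] → 0x79004  P=0,RW=0,US=1,PS=0
  → PAGE_NOT_PRESENT  (1 entries read)

Access #1 fault: PAGE_NOT_PRESENT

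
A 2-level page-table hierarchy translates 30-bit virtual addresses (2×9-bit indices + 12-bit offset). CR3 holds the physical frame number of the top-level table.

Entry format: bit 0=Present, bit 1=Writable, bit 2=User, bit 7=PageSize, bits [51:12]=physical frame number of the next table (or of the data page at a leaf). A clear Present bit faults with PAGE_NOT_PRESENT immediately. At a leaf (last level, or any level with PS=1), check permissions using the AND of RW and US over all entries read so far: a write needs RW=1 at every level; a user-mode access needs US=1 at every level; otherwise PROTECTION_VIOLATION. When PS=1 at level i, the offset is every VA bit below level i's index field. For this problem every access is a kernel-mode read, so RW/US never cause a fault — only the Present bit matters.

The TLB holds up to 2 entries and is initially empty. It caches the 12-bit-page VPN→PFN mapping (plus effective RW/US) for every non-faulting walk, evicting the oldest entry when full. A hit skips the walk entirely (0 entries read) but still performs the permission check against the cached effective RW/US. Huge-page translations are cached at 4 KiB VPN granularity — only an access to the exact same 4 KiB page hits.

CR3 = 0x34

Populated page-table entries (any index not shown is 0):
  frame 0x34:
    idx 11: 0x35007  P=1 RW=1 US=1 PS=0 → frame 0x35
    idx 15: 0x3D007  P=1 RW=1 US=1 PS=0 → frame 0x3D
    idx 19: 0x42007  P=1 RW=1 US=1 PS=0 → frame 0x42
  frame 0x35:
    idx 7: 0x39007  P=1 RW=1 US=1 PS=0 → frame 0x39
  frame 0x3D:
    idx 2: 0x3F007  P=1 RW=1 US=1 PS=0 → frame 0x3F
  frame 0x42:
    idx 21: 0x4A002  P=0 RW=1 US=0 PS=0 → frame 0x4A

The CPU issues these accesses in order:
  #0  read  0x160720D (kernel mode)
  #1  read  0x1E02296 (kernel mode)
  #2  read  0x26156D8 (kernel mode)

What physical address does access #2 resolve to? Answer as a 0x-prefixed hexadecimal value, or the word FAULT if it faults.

Trace:
#0 VA=0x160720D (r,kernel):
  L0 @0x34[11] → 0x35007  P=1,RW=1,US=1,PS=0
  L1 @0x35[7] → 0x39007  P=1,RW=1,US=1,PS=0
  ✓ 0x3920D  — 2 lookups
#1 VA=0x1E02296 (r,kernel):
  L0 @0x34[15] → 0x3D007  P=1,RW=1,US=1,PS=0
  L1 @0x3D[2] → 0x3F007  P=1,RW=1,US=1,PS=0
  ✓ 0x3F296  — 2 lookups
#2 VA=0x26156D8 (r,kernel):
  L0 @0x34[19] → 0x42007  P=1,RW=1,US=1,PS=0
  L1 @0x42[21] → 0x4A002  P=0,RW=1,US=0,PS=0
  ⇒ fault: PAGE_NOT_PRESENT  — 2 lookups

Access #2 PA: FAULT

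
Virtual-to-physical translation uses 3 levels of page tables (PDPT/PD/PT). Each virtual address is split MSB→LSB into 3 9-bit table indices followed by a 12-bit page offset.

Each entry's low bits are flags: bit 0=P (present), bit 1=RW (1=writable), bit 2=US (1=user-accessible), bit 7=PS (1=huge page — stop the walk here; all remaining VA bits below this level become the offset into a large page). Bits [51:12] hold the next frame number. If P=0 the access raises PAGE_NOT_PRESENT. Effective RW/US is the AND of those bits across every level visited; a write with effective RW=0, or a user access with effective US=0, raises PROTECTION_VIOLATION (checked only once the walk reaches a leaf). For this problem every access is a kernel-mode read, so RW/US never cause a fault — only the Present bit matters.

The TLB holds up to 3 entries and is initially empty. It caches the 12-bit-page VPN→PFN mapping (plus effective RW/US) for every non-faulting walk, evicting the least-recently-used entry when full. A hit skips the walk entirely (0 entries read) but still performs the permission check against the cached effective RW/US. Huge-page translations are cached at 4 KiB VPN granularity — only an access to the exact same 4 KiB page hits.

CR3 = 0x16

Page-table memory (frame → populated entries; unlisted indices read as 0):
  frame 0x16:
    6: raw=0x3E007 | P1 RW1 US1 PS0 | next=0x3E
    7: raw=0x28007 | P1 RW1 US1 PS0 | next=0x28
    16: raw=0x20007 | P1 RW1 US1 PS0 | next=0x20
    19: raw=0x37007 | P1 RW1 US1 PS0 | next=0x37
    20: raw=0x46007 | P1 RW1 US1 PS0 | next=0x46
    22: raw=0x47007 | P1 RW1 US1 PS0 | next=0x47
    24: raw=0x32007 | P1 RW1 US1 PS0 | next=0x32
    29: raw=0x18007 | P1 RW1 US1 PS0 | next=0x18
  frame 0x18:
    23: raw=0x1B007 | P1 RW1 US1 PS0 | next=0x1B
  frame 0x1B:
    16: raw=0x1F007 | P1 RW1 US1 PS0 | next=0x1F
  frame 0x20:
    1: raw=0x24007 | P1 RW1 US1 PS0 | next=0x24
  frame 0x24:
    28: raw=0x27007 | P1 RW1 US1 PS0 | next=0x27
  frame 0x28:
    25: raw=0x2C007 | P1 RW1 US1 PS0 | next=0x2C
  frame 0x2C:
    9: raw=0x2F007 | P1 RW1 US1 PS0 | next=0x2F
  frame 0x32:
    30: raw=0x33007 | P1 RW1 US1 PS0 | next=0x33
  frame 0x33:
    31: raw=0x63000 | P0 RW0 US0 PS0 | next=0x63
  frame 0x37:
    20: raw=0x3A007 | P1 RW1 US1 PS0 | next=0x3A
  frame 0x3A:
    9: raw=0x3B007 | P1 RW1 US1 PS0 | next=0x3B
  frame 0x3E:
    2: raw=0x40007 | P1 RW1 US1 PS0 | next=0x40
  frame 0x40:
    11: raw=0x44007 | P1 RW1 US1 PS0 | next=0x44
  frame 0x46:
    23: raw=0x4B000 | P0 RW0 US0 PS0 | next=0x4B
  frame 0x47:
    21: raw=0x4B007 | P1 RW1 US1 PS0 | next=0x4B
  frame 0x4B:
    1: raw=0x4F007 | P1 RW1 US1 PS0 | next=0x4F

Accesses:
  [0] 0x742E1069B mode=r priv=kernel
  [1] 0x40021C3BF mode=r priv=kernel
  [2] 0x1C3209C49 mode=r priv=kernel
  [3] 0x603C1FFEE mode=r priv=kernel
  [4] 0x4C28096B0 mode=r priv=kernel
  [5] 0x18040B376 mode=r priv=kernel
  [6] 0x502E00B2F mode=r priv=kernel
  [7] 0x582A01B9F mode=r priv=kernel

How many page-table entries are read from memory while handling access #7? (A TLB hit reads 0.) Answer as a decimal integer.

Trace:
#0 VA=0x742E1069B (r,kernel):
  [0] read 0x16 idx=29: raw=0x18007 flags P=1 W=1 U=1 S=0
  [1] read 0x18 idx=23: raw=0x1B007 flags P=1 W=1 U=1 S=0
  [2] read 0x1B idx=16: raw=0x1F007 flags P=1 W=1 U=1 S=0
  ⇒ phys 0x1F69B  [3 reads]
#1 VA=0x40021C3BF (r,kernel):
  [0] read 0x16 idx=16: raw=0x20007 flags P=1 W=1 U=1 S=0
  [1] read 0x20 idx=1: raw=0x24007 flags P=1 W=1 U=1 S=0
  [2] read 0x24 idx=28: raw=0x27007 flags P=1 W=1 U=1 S=0
  ⇒ phys 0x273BF  [3 reads]
#2 VA=0x1C3209C49 (r,kernel):
  [0] read 0x16 idx=7: raw=0x28007 flags P=1 W=1 U=1 S=0
  [1] read 0x28 idx=25: raw=0x2C007 flags P=1 W=1 U=1 S=0
  [2] read 0x2C idx=9: raw=0x2F007 flags P=1 W=1 U=1 S=0
  ⇒ phys 0x2FC49  [3 reads]
#3 VA=0x603C1FFEE (r,kernel):
  [0] read 0x16 idx=24: raw=0x32007 flags P=1 W=1 U=1 S=0
  [1] read 0x32 idx=30: raw=0x33007 flags P=1 W=1 U=1 S=0
  [2] read 0x33 idx=31: raw=0x63000 flags P=0 W=0 U=0 S=0
  ✗ PAGE_NOT_PRESENT  [3 reads]
#4 VA=0x4C28096B0 (r,kernel):
  [0] read 0x16 idx=19: raw=0x37007 flags P=1 W=1 U=1 S=0
  [1] read 0x37 idx=20: raw=0x3A007 flags P=1 W=1 U=1 S=0
  [2] read 0x3A idx=9: raw=0x3B007 flags P=1 W=1 U=1 S=0
  ⇒ phys 0x3B6B0  [3 reads]
#5 VA=0x18040B376 (r,kernel):
  [0] read 0x16 idx=6: raw=0x3E007 flags P=1 W=1 U=1 S=0
  [1] read 0x3E idx=2: raw=0x40007 flags P=1 W=1 U=1 S=0
  [2] read 0x40 idx=11: raw=0x44007 flags P=1 W=1 U=1 S=0
  ⇒ phys 0x44376  [3 reads]
#6 VA=0x502E00B2F (r,kernel):
  [0] read 0x16 idx=20: raw=0x46007 flags P=1 W=1 U=1 S=0
  [1] read 0x46 idx=23: raw=0x4B000 flags P=0 W=0 U=0 S=0
  ✗ PAGE_NOT_PRESENT  [2 reads]
#7 VA=0x582A01B9F (r,kernel):
  [0] read 0x16 idx=22: raw=0x47007 flags P=1 W=1 U=1 S=0
  [1] read 0x47 idx=21: raw=0x4B007 flags P=1 W=1 U=1 S=0
  [2] read 0x4B idx=1: raw=0x4F007 flags P=1 W=1 U=1 S=0
  ⇒ phys 0x4FB9F  [3 reads]

Entries read for #7: 3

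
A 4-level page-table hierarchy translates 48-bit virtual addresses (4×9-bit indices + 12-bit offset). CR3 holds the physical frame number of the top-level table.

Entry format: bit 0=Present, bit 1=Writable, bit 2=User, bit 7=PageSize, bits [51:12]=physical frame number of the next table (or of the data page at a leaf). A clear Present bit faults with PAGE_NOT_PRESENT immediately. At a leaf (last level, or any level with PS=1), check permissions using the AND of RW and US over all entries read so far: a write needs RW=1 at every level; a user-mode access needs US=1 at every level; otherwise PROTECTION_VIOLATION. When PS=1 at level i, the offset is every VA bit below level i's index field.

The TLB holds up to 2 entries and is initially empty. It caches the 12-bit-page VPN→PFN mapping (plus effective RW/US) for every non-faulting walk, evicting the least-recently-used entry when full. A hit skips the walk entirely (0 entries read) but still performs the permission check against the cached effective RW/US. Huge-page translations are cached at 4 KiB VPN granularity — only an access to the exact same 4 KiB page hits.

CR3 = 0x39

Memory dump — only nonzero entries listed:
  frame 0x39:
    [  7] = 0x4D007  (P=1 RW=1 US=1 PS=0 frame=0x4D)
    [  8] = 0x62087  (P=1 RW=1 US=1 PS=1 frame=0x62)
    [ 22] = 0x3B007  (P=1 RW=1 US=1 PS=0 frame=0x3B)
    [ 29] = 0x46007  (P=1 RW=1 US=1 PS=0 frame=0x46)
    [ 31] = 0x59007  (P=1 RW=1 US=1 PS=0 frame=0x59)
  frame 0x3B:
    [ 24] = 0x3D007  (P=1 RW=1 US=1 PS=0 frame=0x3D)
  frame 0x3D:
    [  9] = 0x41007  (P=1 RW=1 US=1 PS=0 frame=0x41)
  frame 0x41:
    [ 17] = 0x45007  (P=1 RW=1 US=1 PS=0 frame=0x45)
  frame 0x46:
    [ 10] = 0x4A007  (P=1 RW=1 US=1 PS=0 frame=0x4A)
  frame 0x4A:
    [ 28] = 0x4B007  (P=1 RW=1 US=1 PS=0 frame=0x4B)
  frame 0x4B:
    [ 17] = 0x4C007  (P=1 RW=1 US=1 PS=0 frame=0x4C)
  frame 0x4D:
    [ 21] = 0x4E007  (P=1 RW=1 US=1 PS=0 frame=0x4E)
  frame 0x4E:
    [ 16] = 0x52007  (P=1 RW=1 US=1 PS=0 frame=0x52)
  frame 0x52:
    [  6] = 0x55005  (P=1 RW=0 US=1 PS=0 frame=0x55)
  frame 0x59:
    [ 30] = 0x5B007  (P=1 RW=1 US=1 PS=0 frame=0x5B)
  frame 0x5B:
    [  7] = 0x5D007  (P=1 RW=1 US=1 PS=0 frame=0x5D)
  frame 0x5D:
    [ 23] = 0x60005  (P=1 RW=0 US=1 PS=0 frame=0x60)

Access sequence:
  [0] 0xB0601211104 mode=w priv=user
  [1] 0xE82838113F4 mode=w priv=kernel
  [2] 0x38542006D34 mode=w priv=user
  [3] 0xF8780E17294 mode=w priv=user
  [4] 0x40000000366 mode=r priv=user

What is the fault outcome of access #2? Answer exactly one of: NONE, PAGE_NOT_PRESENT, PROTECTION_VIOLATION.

Per-access translation:
#0 VA=0xB0601211104 (w,user):
  lvl0: tbl 0x39, slot 22 ⇒ 0x3B007 (P1/RW1/US1/PS0)
  lvl1: tbl 0x3B, slot 24 ⇒ 0x3D007 (P1/RW1/US1/PS0)
  lvl2: tbl 0x3D, slot 9 ⇒ 0x41007 (P1/RW1/US1/PS0)
  lvl3: tbl 0x41, slot 17 ⇒ 0x45007 (P1/RW1/US1/PS0)
  → PA=0x45104  (4 entries read)
#1 VA=0xE82838113F4 (w,kernel):
  lvl0: tbl 0x39, slot 29 ⇒ 0x46007 (P1/RW1/US1/PS0)
  lvl1: tbl 0x46, slot 10 ⇒ 0x4A007 (P1/RW1/US1/PS0)
  lvl2: tbl 0x4A, slot 28 ⇒ 0x4B007 (P1/RW1/US1/PS0)
  lvl3: tbl 0x4B, slot 17 ⇒ 0x4C007 (P1/RW1/US1/PS0)
  → PA=0x4C3F4  (4 entries read)
#2 VA=0x38542006D34 (w,user):
  lvl0: tbl 0x39, slot 7 ⇒ 0x4D007 (P1/RW1/US1/PS0)
  lvl1: tbl 0x4D, slot 21 ⇒ 0x4E007 (P1/RW1/US1/PS0)
  lvl2: tbl 0x4E, slot 16 ⇒ 0x52007 (P1/RW1/US1/PS0)
  lvl3: tbl 0x52, slot 6 ⇒ 0x55005 (P1/RW0/US1/PS0)
  ⇒ fault: PROTECTION_VIOLATION  — 4 lookups
#3 VA=0xF8780E17294 (w,user):
  lvl0: tbl 0x39, slot 31 ⇒ 0x59007 (P1/RW1/US1/PS0)
  lvl1: tbl 0x59, slot 30 ⇒ 0x5B007 (P1/RW1/US1/PS0)
  lvl2: tbl 0x5B, slot 7 ⇒ 0x5D007 (P1/RW1/US1/PS0)
  lvl3: tbl 0x5D, slot 23 ⇒ 0x60005 (P1/RW0/US1/PS0)
  ⇒ fault: PROTECTION_VIOLATION  — 4 lookups
#4 VA=0x40000000366 (r,user):
  lvl0: tbl 0x39, slot 8 ⇒ 0x62087 (P1/RW1/US1/PS1)
  → PA=0x62366 (huge @L0)  (1 entries read)

Access #2 fault: PROTECTION_VIOLATION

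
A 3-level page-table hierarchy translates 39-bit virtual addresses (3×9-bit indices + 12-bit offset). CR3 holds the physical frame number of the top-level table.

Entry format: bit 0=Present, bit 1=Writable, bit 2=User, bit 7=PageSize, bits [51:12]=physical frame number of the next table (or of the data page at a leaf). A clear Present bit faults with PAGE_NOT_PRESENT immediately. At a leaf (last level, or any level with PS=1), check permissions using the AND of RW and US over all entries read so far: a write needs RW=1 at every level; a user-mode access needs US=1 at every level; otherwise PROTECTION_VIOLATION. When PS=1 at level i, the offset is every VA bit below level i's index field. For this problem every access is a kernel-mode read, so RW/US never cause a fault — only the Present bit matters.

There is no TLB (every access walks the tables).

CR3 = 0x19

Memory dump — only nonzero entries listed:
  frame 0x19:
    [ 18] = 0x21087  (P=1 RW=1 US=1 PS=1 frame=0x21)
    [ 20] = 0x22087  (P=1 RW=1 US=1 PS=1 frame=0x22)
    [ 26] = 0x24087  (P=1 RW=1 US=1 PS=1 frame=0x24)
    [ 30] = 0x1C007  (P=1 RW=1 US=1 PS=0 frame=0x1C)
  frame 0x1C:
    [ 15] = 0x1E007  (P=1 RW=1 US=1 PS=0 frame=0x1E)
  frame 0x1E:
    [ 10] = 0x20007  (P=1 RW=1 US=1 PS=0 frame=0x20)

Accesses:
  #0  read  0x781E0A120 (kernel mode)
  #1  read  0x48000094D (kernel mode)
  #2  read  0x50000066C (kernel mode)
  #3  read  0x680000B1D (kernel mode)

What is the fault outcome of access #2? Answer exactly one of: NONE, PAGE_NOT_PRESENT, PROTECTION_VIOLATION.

Trace:
#0 VA=0x781E0A120 (r,kernel):
  L0: frame=0x19 idx=30 entry=0x1C007 [P=1 RW=1 US=1 PS=0]
  L1: frame=0x1C idx=15 entry=0x1E007 [P=1 RW=1 US=1 PS=0]
  L2: frame=0x1E idx=10 entry=0x20007 [P=1 RW=1 US=1 PS=0]
  ✓ 0x20120  — 3 lookups
#1 VA=0x48000094D (r,kernel):
  L0: frame=0x19 idx=18 entry=0x21087 [P=1 RW=1 US=1 PS=1]
  ✓ 0x2194D (huge @L0)  — 1 lookups
#2 VA=0x50000066C (r,kernel):
  L0: frame=0x19 idx=20 entry=0x22087 [P=1 RW=1 US=1 PS=1]
  ✓ 0x2266C (huge @L0)  — 1 lookups
#3 VA=0x680000B1D (r,kernel):
  L0: frame=0x19 idx=26 entry=0x24087 [P=1 RW=1 US=1 PS=1]
  ✓ 0x24B1D (huge @L0)  — 1 lookups

Access #2 fault: NONE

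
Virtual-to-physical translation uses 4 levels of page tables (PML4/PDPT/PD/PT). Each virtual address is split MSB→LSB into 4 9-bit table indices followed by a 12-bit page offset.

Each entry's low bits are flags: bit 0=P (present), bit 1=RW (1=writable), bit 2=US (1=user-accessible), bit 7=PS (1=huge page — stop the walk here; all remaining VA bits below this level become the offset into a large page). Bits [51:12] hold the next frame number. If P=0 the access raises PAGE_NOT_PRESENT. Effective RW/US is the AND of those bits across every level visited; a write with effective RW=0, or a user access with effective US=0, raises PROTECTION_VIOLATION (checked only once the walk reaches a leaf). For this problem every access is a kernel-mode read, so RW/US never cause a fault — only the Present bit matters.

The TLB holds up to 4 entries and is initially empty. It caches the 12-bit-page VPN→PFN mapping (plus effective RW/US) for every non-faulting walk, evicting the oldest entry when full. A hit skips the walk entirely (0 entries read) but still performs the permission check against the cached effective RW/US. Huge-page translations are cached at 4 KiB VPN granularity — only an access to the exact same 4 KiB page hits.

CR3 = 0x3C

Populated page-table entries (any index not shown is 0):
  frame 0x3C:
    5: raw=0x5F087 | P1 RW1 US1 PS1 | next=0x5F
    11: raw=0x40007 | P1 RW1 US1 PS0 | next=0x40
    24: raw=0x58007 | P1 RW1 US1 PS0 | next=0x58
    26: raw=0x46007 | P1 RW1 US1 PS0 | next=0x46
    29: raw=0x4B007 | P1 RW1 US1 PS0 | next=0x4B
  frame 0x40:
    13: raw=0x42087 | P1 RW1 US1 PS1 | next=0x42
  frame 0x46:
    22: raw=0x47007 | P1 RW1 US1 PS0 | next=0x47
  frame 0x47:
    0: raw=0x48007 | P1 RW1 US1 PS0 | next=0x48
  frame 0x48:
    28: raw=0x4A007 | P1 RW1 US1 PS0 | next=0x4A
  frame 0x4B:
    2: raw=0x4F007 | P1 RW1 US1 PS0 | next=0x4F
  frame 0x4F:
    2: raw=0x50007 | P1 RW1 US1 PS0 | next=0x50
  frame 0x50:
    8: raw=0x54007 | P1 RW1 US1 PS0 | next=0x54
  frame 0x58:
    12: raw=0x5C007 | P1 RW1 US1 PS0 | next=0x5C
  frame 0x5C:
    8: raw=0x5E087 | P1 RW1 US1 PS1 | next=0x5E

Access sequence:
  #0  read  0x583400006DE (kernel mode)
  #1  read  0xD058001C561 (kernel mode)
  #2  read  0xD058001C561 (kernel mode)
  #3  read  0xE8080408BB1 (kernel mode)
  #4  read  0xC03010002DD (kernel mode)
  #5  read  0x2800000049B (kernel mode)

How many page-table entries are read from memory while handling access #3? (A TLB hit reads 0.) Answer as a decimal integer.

Walk each access:
#0 VA=0x583400006DE (r,kernel):
  lvl0: tbl 0x3C, slot 11 ⇒ 0x40007 (P1/RW1/US1/PS0)
  lvl1: tbl 0x40, slot 13 ⇒ 0x42087 (P1/RW1/US1/PS1)
  ⇒ phys 0x426DE (huge @L1)  [2 reads]
#1 VA=0xD058001C561 (r,kernel):
  lvl0: tbl 0x3C, slot 26 ⇒ 0x46007 (P1/RW1/US1/PS0)
  lvl1: tbl 0x46, slot 22 ⇒ 0x47007 (P1/RW1/US1/PS0)
  lvl2: tbl 0x47, slot 0 ⇒ 0x48007 (P1/RW1/US1/PS0)
  lvl3: tbl 0x48, slot 28 ⇒ 0x4A007 (P1/RW1/US1/PS0)
  ⇒ phys 0x4A561  [4 reads]
#2 VA=0xD058001C561 (r,kernel):
  TLB hit vpn=0xD058001C → PA=0x4A561
#3 VA=0xE8080408BB1 (r,kernel):
  lvl0: tbl 0x3C, slot 29 ⇒ 0x4B007 (P1/RW1/US1/PS0)
  lvl1: tbl 0x4B, slot 2 ⇒ 0x4F007 (P1/RW1/US1/PS0)
  lvl2: tbl 0x4F, slot 2 ⇒ 0x50007 (P1/RW1/US1/PS0)
  lvl3: tbl 0x50, slot 8 ⇒ 0x54007 (P1/RW1/US1/PS0)
  ⇒ phys 0x54BB1  [4 reads]
#4 VA=0xC03010002DD (r,kernel):
  lvl0: tbl 0x3C, slot 24 ⇒ 0x58007 (P1/RW1/US1/PS0)
  lvl1: tbl 0x58, slot 12 ⇒ 0x5C007 (P1/RW1/US1/PS0)
  lvl2: tbl 0x5C, slot 8 ⇒ 0x5E087 (P1/RW1/US1/PS1)
  ⇒ phys 0x5E2DD (huge @L2)  [3 reads]
#5 VA=0x2800000049B (r,kernel):
  lvl0: tbl 0x3C, slot 5 ⇒ 0x5F087 (P1/RW1/US1/PS1)
  ⇒ phys 0x5F49B (huge @L0)  [1 reads]

Entries read for #3: 4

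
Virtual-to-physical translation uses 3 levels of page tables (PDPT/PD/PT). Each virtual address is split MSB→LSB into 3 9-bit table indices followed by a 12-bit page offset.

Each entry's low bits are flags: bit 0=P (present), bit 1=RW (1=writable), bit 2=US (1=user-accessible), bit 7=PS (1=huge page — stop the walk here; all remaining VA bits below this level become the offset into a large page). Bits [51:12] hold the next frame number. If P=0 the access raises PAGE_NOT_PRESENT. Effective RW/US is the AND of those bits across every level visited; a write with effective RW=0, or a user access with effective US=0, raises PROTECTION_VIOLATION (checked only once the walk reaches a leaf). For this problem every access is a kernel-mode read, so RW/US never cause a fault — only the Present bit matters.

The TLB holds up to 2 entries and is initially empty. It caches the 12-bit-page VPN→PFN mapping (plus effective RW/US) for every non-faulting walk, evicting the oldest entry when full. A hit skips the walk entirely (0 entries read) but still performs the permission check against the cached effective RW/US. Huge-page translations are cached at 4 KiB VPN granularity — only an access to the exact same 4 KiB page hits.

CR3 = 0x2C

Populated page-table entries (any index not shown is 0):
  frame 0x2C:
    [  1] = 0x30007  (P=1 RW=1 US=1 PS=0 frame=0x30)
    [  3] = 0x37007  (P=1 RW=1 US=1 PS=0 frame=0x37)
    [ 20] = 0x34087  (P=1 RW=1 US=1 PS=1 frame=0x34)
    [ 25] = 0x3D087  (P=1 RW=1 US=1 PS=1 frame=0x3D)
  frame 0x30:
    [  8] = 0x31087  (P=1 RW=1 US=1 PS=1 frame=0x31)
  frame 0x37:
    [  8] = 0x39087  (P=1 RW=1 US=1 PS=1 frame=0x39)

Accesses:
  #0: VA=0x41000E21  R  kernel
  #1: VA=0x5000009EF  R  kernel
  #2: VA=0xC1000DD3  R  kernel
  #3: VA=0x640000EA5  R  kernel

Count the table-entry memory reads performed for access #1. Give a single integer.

Per-access translation:
#0 VA=0x41000E21 (r,kernel):
  L0: frame=0x2C idx=1 entry=0x30007 [P=1 RW=1 US=1 PS=0]
  L1: frame=0x30 idx=8 entry=0x31087 [P=1 RW=1 US=1 PS=1]
  → PA=0x31E21 (huge @L1)  (2 entries read)
#1 VA=0x5000009EF (r,kernel):
  L0: frame=0x2C idx=20 entry=0x34087 [P=1 RW=1 US=1 PS=1]
  → PA=0x349EF (huge @L0)  (1 entries read)
#2 VA=0xC1000DD3 (r,kernel):
  L0: frame=0x2C idx=3 entry=0x37007 [P=1 RW=1 US=1 PS=0]
  L1: frame=0x37 idx=8 entry=0x39087 [P=1 RW=1 US=1 PS=1]
  → PA=0x39DD3 (huge @L1)  (2 entries read)
#3 VA=0x640000EA5 (r,kernel):
  L0: frame=0x2C idx=25 entry=0x3D087 [P=1 RW=1 US=1 PS=1]
  → PA=0x3DEA5 (huge @L0)  (1 entries read)

Entries read for #1: 1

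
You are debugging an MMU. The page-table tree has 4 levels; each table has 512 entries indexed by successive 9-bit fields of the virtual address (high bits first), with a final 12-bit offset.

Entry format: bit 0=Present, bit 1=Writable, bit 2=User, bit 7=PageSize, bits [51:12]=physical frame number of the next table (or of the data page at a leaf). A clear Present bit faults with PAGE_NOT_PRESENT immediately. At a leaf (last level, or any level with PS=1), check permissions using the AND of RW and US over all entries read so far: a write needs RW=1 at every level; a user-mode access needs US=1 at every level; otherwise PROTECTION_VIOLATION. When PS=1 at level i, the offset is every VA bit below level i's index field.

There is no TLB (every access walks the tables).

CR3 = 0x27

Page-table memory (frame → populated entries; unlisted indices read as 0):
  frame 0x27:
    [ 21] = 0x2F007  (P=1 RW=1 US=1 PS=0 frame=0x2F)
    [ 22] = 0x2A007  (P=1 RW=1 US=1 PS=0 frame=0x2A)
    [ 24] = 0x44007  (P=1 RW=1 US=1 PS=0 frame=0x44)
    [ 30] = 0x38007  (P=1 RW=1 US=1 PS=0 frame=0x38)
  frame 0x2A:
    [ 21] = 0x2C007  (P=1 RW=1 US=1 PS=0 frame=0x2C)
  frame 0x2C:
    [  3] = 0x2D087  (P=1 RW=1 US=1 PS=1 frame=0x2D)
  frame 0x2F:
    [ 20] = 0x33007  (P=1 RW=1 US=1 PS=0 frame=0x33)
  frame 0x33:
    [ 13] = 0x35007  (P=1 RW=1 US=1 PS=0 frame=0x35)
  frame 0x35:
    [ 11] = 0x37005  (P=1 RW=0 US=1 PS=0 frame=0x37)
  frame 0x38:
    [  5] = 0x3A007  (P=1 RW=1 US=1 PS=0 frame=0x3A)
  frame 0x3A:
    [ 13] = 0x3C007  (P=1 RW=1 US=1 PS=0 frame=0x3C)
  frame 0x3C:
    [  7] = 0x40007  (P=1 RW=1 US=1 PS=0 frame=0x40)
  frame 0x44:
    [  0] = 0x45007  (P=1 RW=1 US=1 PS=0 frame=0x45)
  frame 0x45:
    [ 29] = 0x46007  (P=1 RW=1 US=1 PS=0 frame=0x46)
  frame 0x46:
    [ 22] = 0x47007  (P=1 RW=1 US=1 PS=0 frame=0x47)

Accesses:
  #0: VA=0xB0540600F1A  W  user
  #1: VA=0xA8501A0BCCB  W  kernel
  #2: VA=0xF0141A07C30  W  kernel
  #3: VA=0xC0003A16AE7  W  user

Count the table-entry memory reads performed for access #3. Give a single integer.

Per-access translation:
#0 VA=0xB0540600F1A (w,user):
  [0] read 0x27 idx=22: raw=0x2A007 flags P=1 W=1 U=1 S=0
  [1] read 0x2A idx=21: raw=0x2C007 flags P=1 W=1 U=1 S=0
  [2] read 0x2C idx=3: raw=0x2D087 flags P=1 W=1 U=1 S=1
  ⇒ phys 0x2DF1A (huge @L2)  [3 reads]
#1 VA=0xA8501A0BCCB (w,kernel):
  [0] read 0x27 idx=21: raw=0x2F007 flags P=1 W=1 U=1 S=0
  [1] read 0x2F idx=20: raw=0x33007 flags P=1 W=1 U=1 S=0
  [2] read 0x33 idx=13: raw=0x35007 flags P=1 W=1 U=1 S=0
  [3] read 0x35 idx=11: raw=0x37005 flags P=1 W=0 U=1 S=0
  ✗ PROTECTION_VIOLATION  [4 reads]
#2 VA=0xF0141A07C30 (w,kernel):
  [0] read 0x27 idx=30: raw=0x38007 flags P=1 W=1 U=1 S=0
  [1] read 0x38 idx=5: raw=0x3A007 flags P=1 W=1 U=1 S=0
  [2] read 0x3A idx=13: raw=0x3C007 flags P=1 W=1 U=1 S=0
  [3] read 0x3C idx=7: raw=0x40007 flags P=1 W=1 U=1 S=0
  ⇒ phys 0x40C30  [4 reads]
#3 VA=0xC0003A16AE7 (w,user):
  [0] read 0x27 idx=24: raw=0x44007 flags P=1 W=1 U=1 S=0
  [1] read 0x44 idx=0: raw=0x45007 flags P=1 W=1 U=1 S=0
  [2] read 0x45 idx=29: raw=0x46007 flags P=1 W=1 U=1 S=0
  [3] read 0x46 idx=22: raw=0x47007 flags P=1 W=1 U=1 S=0
  ⇒ phys 0x47AE7  [4 reads]

Entries read for #3: 4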